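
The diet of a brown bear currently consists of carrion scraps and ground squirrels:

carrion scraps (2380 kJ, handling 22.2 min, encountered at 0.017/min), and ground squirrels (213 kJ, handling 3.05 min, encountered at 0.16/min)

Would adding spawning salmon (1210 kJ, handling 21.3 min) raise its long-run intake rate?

Current rate: (0.017×2380 + 0.16×213)/(1 + 0.017×22.2 + 0.16×3.05) = 39.96 kJ/min.
spawning salmon: E/h = 1210/21.3 = 56.81 kJ/min.
56.81 > 39.96, so adding spawning salmon raises the average — include it.

Yes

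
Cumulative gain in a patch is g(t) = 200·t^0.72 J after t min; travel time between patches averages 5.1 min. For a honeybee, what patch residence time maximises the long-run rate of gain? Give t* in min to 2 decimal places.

Maximise g(t)/(T+t): set derivative to zero → g'(t)(T+t) = g(t).
g'(t) = 0.72·200·t^-0.28. Setting 0.72·200·t^-0.28 = 200·t^0.72/(5.1+t) gives 0.72(5.1+t) = t, so 0.28·t = 0.72×5.1.
t* = 0.72×5.1/0.28 = 13.11 min.

13.11 min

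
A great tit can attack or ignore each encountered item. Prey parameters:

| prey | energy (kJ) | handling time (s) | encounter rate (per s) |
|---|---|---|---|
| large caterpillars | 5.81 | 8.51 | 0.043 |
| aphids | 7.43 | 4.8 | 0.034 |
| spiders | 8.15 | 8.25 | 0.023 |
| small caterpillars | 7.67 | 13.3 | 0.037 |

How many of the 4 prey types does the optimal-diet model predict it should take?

E/h in descending order: aphids 1.55, spiders 0.988, large caterpillars 0.683, small caterpillars 0.577 kJ/s. The optimal diet is the largest prefix of this list for which every included type satisfies E_i/h_i > R on the types above it.
Rate on top 1: 0.2172. spiders: 0.988 > 0.2172 → include.
Rate on top 2: 0.3253. large caterpillars: 0.683 > 0.3253 → include.
Rate on top 3: 0.4014. small caterpillars: 0.577 > 0.4014 → include.
Optimal diet: aphids, spiders, large caterpillars, small caterpillars — 4 of 4 types.

4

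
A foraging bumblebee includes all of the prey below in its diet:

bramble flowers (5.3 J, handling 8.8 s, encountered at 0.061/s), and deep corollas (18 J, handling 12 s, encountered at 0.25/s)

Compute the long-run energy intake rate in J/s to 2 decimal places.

R = Σλ_iE_i / (1 + Σλ_ih_i)
Numerator: 0.061×5.3 + 0.25×18 = 4.823
Denominator: 1 + 0.061×8.8 + 0.25×12 = 4.537
R = 4.823/4.537 = 1.063 J/s

1.06 J/s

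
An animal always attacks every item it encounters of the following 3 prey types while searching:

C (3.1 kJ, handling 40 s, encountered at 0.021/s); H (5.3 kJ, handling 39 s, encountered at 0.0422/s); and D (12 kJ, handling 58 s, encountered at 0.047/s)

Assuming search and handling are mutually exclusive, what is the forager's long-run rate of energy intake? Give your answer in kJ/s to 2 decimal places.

0.14 kJ/s

R = Σλ_iE_i / (1 + Σλ_ih_i)
Numerator: 0.021×3.1 + 0.0422×5.3 + 0.047×12 = 0.8528
Denominator: 1 + 0.021×40 + 0.0422×39 + 0.047×58 = 6.212
R = 0.8528/6.212 = 0.1373 kJ/s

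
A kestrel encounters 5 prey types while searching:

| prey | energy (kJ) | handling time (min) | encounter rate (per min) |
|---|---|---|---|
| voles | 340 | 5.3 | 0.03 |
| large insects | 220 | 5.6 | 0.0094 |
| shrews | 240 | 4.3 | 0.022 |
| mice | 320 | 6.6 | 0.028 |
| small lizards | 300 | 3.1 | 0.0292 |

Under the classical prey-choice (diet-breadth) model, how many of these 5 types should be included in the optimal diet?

Profitabilities (E/h, kJ/min): small lizards 96.8, voles 64.2, shrews 55.8, mice 48.5, large insects 39.3. Add prey in this order while the next type's profitability exceeds the intake rate on those already taken.
Rate on top 1: 8.033. voles: 64.2 > 8.033 → include.
Rate on top 2: 15.17. shrews: 55.8 > 15.17 → include.
Rate on top 3: 18.03. mice: 48.5 > 18.03 → include.
Rate on top 4: 21.71. large insects: 39.3 > 21.71 → include.
Optimal diet: small lizards, voles, shrews, mice, large insects — 5 of 5 types.

5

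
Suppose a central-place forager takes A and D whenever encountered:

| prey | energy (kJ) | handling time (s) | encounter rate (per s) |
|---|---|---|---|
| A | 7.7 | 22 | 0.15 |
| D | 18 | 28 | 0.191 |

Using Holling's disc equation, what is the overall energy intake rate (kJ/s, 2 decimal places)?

0.48 kJ/s

R = (0.15×7.7 + 0.191×18) / (1 + 0.15×22 + 0.191×28) = 4.593/9.648 = 0.4761 kJ/s.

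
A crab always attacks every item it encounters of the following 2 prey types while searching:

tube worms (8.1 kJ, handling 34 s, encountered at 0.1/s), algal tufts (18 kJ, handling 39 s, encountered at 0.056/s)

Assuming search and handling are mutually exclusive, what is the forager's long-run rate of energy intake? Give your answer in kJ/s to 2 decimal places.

0.28 kJ/s

R = Σλ_iE_i / (1 + Σλ_ih_i)
Numerator: 0.1×8.1 + 0.056×18 = 1.818
Denominator: 1 + 0.1×34 + 0.056×39 = 6.584
R = 1.818/6.584 = 0.2761 kJ/s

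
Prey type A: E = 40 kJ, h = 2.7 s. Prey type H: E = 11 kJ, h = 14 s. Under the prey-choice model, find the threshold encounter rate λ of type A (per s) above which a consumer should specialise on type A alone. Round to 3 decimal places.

Drop type H once their profitability E₂/h₂ falls below the rate achievable on type A alone: E₂/h₂ = λE₁/(1 + λh₁).
Solve for λ: λE₁h₂ = E₂(1 + λh₁) → λ(E₁h₂ − E₂h₁) = E₂ → λ = E₂/(E₁h₂ − E₂h₁).
λ = 11/(40×14 − 11×2.7) = 11/530.3 = 0.02074 per s.

0.021 per s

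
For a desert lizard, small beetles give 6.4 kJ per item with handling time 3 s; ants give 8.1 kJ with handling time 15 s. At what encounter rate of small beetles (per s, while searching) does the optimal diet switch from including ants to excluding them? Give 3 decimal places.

0.113 per s

The zero-one rule: include ants iff E₂/h₂ > λE₁/(1+λh₁). Equality gives the switch point.
λE₁h₂ = E₂ + λE₂h₁ ⇒ λ = E₂/(E₁h₂ − E₂h₁) = 8.1/(96 − 24.3) = 0.113 per s.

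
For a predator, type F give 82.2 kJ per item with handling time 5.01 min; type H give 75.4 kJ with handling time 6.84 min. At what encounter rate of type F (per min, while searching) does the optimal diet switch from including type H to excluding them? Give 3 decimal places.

Drop type H once their profitability E₂/h₂ falls below the rate achievable on type F alone: E₂/h₂ = λE₁/(1 + λh₁).
Solve for λ: λE₁h₂ = E₂(1 + λh₁) → λ(E₁h₂ − E₂h₁) = E₂ → λ = E₂/(E₁h₂ − E₂h₁).
λ = 75.4/(82.2×6.84 − 75.4×5.01) = 75.4/184.5 = 0.4087 per min.

0.409 per min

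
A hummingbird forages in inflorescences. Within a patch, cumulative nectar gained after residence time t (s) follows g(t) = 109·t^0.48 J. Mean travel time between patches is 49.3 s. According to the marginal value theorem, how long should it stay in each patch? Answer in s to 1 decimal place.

45.5 s

Maximise g(t)/(T+t): set derivative to zero → g'(t)(T+t) = g(t).
g'(t) = 0.48·109·t^-0.52. Setting 0.48·109·t^-0.52 = 109·t^0.48/(49.3+t) gives 0.48(49.3+t) = t, so 0.52·t = 0.48×49.3.
t* = 0.48×49.3/0.52 = 45.51 s.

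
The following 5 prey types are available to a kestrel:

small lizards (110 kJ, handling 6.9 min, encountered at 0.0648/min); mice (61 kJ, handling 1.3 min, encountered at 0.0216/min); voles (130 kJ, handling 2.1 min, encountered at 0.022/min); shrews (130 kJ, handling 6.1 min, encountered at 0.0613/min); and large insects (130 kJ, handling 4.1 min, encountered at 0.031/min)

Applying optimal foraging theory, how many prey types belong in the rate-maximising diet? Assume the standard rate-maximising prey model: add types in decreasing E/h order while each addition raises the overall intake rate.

E/h in descending order: voles 61.9, mice 46.9, large insects 31.7, shrews 21.3, small lizards 15.9 kJ/min. The optimal diet is the largest prefix of this list for which every included type satisfies E_i/h_i > R on the types above it.
Rate on top 1: 2.734. mice: 46.9 > 2.734 → include.
Rate on top 2: 3.889. large insects: 31.7 > 3.889 → include.
Rate on top 3: 6.832. shrews: 21.3 > 6.832 → include.
Rate on top 4: 10.27. small lizards: 15.9 > 10.27 → include.
Optimal diet: voles, mice, large insects, shrews, small lizards — 5 of 5 types.

5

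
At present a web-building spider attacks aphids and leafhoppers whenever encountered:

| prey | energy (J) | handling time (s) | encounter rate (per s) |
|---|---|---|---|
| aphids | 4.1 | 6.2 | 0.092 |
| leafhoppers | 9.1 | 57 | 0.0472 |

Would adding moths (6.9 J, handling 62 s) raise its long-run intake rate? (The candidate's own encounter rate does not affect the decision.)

Current rate: (0.092×4.1 + 0.0472×9.1)/(1 + 0.092×6.2 + 0.0472×57) = 0.1893 J/s.
Profitability of moths: 6.9/62 = 0.1113 J/s.
Since 0.1113 < R, time spent handling moths is better spent searching.

No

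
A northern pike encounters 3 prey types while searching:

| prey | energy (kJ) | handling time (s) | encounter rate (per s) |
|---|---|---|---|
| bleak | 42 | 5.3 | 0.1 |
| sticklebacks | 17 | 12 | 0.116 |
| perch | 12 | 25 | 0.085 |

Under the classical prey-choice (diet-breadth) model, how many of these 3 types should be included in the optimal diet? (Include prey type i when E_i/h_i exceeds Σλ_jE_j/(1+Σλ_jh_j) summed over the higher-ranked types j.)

E/h in descending order: bleak 7.92, sticklebacks 1.42, perch 0.48 kJ/s. The optimal diet is the largest prefix of this list for which every included type satisfies E_i/h_i > R on the types above it.
Rate on top 1: 2.745. sticklebacks: 1.42 < 2.745 → exclude; stop.
Optimal diet: bleak — 1 of 3 types.

1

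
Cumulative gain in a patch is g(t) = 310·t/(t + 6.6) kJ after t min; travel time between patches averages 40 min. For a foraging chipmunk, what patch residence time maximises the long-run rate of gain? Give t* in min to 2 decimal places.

Maximise g(t)/(T+t): set derivative to zero → g'(t)(T+t) = g(t).
g'(t) = 310·6.6/(t + 6.6)². Setting 310·6.6/(t+6.6)² = 310t/[(t+6.6)(40+t)] gives 6.6(40+t) = t(t+6.6), so t² = 6.6×40 = 264.
t* = √264 = 16.25 min.

16.25 min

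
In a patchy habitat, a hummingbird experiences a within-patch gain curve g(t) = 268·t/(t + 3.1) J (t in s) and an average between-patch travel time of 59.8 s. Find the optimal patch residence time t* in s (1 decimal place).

Optimal t* satisfies g'(t*) = g(t*)/(T + t*).
g'(t) = 268·3.1/(t + 3.1)². Setting 268·3.1/(t+3.1)² = 268t/[(t+3.1)(59.8+t)] gives 3.1(59.8+t) = t(t+3.1), so t² = 3.1×59.8 = 185.4.
t* = √185.4 = 13.62 s.

13.6 s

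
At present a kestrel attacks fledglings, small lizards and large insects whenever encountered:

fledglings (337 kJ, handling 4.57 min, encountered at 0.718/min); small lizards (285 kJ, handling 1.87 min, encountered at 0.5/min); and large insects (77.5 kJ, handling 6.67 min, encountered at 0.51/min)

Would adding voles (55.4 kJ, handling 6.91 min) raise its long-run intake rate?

On fledglings, small lizards and large insects alone, R = ΣλE/(1+Σλh) = 424/8.618 = 49.2 kJ/min.
Profitability of voles: 55.4/6.91 = 8.017 kJ/min.
8.017 < 49.2, so adding voles would lower the average — exclude it.

No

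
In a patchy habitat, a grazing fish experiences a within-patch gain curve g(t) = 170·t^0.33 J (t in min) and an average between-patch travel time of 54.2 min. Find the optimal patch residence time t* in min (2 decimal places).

26.70 min

Optimal t* satisfies g'(t*) = g(t*)/(T + t*).
g'(t) = 0.33·170·t^-0.67. Setting 0.33·170·t^-0.67 = 170·t^0.33/(54.2+t) gives 0.33(54.2+t) = t, so 0.67·t = 0.33×54.2.
t* = 0.33×54.2/0.67 = 26.7 min.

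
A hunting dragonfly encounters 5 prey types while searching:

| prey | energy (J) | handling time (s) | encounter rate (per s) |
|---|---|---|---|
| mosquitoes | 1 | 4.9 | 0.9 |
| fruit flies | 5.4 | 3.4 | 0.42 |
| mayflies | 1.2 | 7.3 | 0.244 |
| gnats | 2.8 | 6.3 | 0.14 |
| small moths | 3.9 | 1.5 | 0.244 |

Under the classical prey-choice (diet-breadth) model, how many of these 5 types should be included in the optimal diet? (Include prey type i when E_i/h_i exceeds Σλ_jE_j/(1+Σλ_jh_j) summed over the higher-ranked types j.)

2

Rank by E/h (J/s): small moths 2.6, fruit flies 1.59, gnats 0.444, mosquitoes 0.204, mayflies 0.164. Include each in turn until the next type's E/h falls below the running intake rate.
Rate on top 1: 0.6966. fruit flies: 1.59 > 0.6966 → include.
Rate on top 2: 1.152. gnats: 0.444 < 1.152 → exclude; stop.
Optimal diet: small moths, fruit flies — 2 of 5 types.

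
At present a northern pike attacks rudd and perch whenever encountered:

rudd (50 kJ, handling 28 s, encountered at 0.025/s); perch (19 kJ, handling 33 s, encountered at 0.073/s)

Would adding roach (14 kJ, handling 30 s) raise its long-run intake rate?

Intake rate on the current diet: R = (0.025×50 + 0.073×19) / (1 + 0.025×28 + 0.073×33) = 2.637/4.109 = 0.6418 kJ/s.
Profitability of roach: 14/30 = 0.4667 kJ/s.
Since 0.4667 < R, time spent handling roach is better spent searching.

No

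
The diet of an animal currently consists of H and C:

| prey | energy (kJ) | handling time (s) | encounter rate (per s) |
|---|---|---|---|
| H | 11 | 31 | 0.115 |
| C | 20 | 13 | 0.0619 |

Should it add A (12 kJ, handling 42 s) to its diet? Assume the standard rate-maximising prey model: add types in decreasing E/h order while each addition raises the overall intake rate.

No

On H and C alone, R = ΣλE/(1+Σλh) = 2.503/5.37 = 0.4661 kJ/s.
Profitability of A: 12/42 = 0.2857 kJ/s.
Since 0.2857 < R, time spent handling A is better spent searching.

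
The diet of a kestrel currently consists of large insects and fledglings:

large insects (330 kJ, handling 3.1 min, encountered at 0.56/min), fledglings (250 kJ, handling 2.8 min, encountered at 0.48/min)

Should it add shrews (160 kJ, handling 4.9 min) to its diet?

On large insects and fledglings alone, R = ΣλE/(1+Σλh) = 304.8/4.08 = 74.71 kJ/min.
Profitability of shrews: 160/4.9 = 32.65 kJ/min.
32.65 < 74.71, so adding shrews would lower the average — exclude it.

No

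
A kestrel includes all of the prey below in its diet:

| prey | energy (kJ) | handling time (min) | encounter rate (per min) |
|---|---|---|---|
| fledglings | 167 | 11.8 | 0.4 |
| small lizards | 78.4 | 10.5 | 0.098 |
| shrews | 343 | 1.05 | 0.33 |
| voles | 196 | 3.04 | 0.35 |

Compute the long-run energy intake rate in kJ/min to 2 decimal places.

31.41 kJ/min

R = Σλ_iE_i / (1 + Σλ_ih_i)
Numerator: 0.4×167 + 0.098×78.4 + 0.33×343 + 0.35×196 = 256.3
Denominator: 1 + 0.4×11.8 + 0.098×10.5 + 0.33×1.05 + 0.35×3.04 = 8.16
R = 256.3/8.16 = 31.41 kJ/min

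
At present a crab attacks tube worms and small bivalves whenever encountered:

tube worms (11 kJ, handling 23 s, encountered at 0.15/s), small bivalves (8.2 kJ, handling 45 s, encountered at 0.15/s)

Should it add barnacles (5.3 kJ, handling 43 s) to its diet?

No

On tube worms and small bivalves alone, R = ΣλE/(1+Σλh) = 2.88/11.2 = 0.2571 kJ/s.
Profitability of barnacles: 5.3/43 = 0.1233 kJ/s.
Since 0.1233 < R, time spent handling barnacles is better spent searching.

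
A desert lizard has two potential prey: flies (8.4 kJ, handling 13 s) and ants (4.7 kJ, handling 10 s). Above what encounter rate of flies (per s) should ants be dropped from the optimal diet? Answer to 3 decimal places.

Drop ants once their profitability E₂/h₂ falls below the rate achievable on flies alone: E₂/h₂ = λE₁/(1 + λh₁).
Solve for λ: λE₁h₂ = E₂(1 + λh₁) → λ(E₁h₂ − E₂h₁) = E₂ → λ = E₂/(E₁h₂ − E₂h₁).
λ = 4.7/(8.4×10 − 4.7×13) = 4.7/22.9 = 0.2052 per s.

0.205 per s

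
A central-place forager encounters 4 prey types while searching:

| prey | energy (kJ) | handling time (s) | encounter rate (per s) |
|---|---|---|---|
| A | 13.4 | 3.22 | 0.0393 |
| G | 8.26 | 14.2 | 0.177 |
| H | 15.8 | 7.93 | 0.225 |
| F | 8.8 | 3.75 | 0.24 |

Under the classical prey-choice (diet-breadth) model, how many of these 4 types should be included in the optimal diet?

3

E/h in descending order: A 4.16, F 2.35, H 1.99, G 0.582 kJ/s. The optimal diet is the largest prefix of this list for which every included type satisfies E_i/h_i > R on the types above it.
Rate on top 1: 0.4675. F: 2.35 > 0.4675 → include.
Rate on top 2: 1.302. H: 1.99 > 1.302 → include.
Rate on top 3: 1.625. G: 0.582 < 1.625 → exclude; stop.
Optimal diet: A, F, H — 3 of 4 types.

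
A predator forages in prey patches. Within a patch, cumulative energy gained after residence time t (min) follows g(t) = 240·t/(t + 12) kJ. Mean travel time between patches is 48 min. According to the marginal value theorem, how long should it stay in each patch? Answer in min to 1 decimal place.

24.0 min

By the marginal value theorem, leave when the instantaneous gain rate g'(t) equals the habitat-wide average g(t)/(T + t).
g'(t) = 240·12/(t + 12)². Setting 240·12/(t+12)² = 240t/[(t+12)(48+t)] gives 12(48+t) = t(t+12), so t² = 12×48 = 576.
t* = √576 = 24 min.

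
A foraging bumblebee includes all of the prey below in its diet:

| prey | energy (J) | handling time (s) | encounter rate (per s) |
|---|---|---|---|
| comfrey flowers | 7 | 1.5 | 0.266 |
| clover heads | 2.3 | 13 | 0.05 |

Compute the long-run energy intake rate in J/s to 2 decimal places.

R = (0.266×7 + 0.05×2.3) / (1 + 0.266×1.5 + 0.05×13) = 1.977/2.049 = 0.9649 J/s.

0.96 J/s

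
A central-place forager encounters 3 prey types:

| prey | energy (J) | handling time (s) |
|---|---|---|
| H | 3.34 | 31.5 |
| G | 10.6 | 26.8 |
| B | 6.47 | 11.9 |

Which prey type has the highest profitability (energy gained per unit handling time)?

B

In descending order of E/h:
B: 6.47/11.9 = 0.544 J/s
G: 10.6/26.8 = 0.396 J/s
H: 3.34/31.5 = 0.106 J/s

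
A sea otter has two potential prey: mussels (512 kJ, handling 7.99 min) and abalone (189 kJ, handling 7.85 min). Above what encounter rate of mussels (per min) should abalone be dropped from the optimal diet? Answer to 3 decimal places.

The zero-one rule: include abalone iff E₂/h₂ > λE₁/(1+λh₁). Equality gives the switch point.
λE₁h₂ = E₂ + λE₂h₁ ⇒ λ = E₂/(E₁h₂ − E₂h₁) = 189/(4019 − 1510) = 0.07533 per min.

0.075 per min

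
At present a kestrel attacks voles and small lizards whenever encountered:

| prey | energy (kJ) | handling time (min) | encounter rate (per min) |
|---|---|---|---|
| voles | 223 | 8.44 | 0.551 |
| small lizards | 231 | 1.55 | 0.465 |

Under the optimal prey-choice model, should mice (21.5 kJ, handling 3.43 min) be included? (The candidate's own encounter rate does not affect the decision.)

No

Current rate: (0.551×223 + 0.465×231)/(1 + 0.551×8.44 + 0.465×1.55) = 36.15 kJ/min.
Profitability of mice: 21.5/3.43 = 6.268 kJ/min.
6.268 < 36.15, so adding mice would lower the average — exclude it.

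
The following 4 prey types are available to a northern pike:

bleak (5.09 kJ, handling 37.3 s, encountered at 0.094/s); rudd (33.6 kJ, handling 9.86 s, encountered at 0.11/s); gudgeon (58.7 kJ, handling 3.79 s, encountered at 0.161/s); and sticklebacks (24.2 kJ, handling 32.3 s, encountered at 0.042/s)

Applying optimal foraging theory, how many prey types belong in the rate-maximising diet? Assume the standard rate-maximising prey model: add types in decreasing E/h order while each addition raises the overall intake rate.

1

Rank by E/h (kJ/s): gudgeon 15.5, rudd 3.41, sticklebacks 0.749, bleak 0.136. Include each in turn until the next type's E/h falls below the running intake rate.
Rate on top 1: 5.869. rudd: 3.41 < 5.869 → exclude; stop.
Optimal diet: gudgeon — 1 of 4 types.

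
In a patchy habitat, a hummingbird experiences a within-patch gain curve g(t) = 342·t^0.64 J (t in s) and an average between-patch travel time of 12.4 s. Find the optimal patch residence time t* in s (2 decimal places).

22.04 s

By the marginal value theorem, leave when the instantaneous gain rate g'(t) equals the habitat-wide average g(t)/(T + t).
g'(t) = 0.64·342·t^-0.36. Setting 0.64·342·t^-0.36 = 342·t^0.64/(12.4+t) gives 0.64(12.4+t) = t, so 0.36·t = 0.64×12.4.
t* = 0.64×12.4/0.36 = 22.04 s.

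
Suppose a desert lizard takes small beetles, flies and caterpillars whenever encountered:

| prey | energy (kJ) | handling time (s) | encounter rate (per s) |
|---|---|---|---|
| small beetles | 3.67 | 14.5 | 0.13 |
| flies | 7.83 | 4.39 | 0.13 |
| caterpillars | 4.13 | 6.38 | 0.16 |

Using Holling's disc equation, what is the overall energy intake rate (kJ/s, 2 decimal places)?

0.48 kJ/s

R = Σλ_iE_i / (1 + Σλ_ih_i)
Numerator: 0.13×3.67 + 0.13×7.83 + 0.16×4.13 = 2.156
Denominator: 1 + 0.13×14.5 + 0.13×4.39 + 0.16×6.38 = 4.476
R = 2.156/4.476 = 0.4816 kJ/s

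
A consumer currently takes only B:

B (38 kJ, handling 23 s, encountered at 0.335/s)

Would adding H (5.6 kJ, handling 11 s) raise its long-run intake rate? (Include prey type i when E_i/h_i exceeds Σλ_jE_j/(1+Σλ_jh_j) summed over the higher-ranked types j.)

No

Current rate: (0.335×38)/(1 + 0.335×23) = 1.462 kJ/s.
H: E/h = 5.6/11 = 0.5091 kJ/s.
Since 0.5091 < R, time spent handling H is better spent searching.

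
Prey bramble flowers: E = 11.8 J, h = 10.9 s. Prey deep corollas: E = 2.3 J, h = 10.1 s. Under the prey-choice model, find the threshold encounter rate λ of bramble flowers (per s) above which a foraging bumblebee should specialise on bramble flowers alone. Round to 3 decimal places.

0.024 per s

The zero-one rule: include deep corollas iff E₂/h₂ > λE₁/(1+λh₁). Equality gives the switch point.
λE₁h₂ = E₂ + λE₂h₁ ⇒ λ = E₂/(E₁h₂ − E₂h₁) = 2.3/(119.2 − 25.07) = 0.02444 per s.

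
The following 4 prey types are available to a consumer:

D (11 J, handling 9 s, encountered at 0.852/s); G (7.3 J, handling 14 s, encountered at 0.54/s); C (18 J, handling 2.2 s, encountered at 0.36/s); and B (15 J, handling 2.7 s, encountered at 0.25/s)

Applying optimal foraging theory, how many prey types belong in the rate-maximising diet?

Profitabilities (E/h, J/s): C 8.18, B 5.56, D 1.22, G 0.521. Add prey in this order while the next type's profitability exceeds the intake rate on those already taken.
Rate on top 1: 3.616. B: 5.56 > 3.616 → include.
Rate on top 2: 4.147. D: 1.22 < 4.147 → exclude; stop.
Optimal diet: C, B — 2 of 4 types.

2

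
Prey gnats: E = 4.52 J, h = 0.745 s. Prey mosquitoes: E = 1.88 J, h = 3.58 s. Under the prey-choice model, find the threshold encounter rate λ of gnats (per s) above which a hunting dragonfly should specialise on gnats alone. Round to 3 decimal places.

0.127 per s

Drop mosquitoes once their profitability E₂/h₂ falls below the rate achievable on gnats alone: E₂/h₂ = λE₁/(1 + λh₁).
Solve for λ: λE₁h₂ = E₂(1 + λh₁) → λ(E₁h₂ − E₂h₁) = E₂ → λ = E₂/(E₁h₂ − E₂h₁).
λ = 1.88/(4.52×3.58 − 1.88×0.745) = 1.88/14.78 = 0.1272 per s.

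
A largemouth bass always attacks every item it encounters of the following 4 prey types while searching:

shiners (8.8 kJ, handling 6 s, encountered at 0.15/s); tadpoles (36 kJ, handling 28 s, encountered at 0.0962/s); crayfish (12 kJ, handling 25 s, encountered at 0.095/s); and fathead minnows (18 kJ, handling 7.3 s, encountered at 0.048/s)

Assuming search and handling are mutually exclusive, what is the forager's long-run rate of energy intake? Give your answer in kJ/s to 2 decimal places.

R = Σλ_iE_i / (1 + Σλ_ih_i)
Numerator: 0.15×8.8 + 0.0962×36 + 0.095×12 + 0.048×18 = 6.787
Denominator: 1 + 0.15×6 + 0.0962×28 + 0.095×25 + 0.048×7.3 = 7.319
R = 6.787/7.319 = 0.9273 kJ/s

0.93 kJ/s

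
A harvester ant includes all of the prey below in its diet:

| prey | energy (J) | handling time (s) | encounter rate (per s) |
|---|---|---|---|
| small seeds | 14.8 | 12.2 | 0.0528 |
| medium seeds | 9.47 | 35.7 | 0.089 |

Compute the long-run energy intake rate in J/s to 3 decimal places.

R = (0.0528×14.8 + 0.089×9.47) / (1 + 0.0528×12.2 + 0.089×35.7) = 1.624/4.821 = 0.3369 J/s.

0.337 J/s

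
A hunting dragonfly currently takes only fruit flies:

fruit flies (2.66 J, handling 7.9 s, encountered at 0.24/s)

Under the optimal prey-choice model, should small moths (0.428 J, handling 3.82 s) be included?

Intake rate on the current diet: R = (0.24×2.66) / (1 + 0.24×7.9) = 0.6384/2.896 = 0.2204 J/s.
small moths: E/h = 0.428/3.82 = 0.112 J/s.
Since 0.112 < R, time spent handling small moths is better spent searching.

No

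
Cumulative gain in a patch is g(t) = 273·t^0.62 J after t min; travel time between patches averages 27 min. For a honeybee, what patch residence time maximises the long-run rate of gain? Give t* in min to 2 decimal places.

44.05 min

Maximise g(t)/(T+t): set derivative to zero → g'(t)(T+t) = g(t).
g'(t) = 0.62·273·t^-0.38. Setting 0.62·273·t^-0.38 = 273·t^0.62/(27+t) gives 0.62(27+t) = t, so 0.38·t = 0.62×27.
t* = 0.62×27/0.38 = 44.05 min.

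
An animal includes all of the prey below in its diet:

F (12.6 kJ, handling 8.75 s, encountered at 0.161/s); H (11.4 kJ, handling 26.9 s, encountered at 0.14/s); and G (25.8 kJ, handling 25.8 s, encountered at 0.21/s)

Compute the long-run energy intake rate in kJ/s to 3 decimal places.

Energy encountered per unit search time: 0.161×12.6 + 0.14×11.4 + 0.21×25.8 = 9.043 kJ/s.
Handling time per unit search time: 0.161×8.75 + 0.14×26.9 + 0.21×25.8 = 10.59.
Rate = 9.043/(1 + 10.59) = 0.78 kJ/s.

0.780 kJ/s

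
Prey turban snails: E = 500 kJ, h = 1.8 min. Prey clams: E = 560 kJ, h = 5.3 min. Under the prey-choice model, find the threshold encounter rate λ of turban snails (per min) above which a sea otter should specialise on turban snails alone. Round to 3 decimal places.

0.341 per min

Drop clams once their profitability E₂/h₂ falls below the rate achievable on turban snails alone: E₂/h₂ = λE₁/(1 + λh₁).
Solve for λ: λE₁h₂ = E₂(1 + λh₁) → λ(E₁h₂ − E₂h₁) = E₂ → λ = E₂/(E₁h₂ − E₂h₁).
λ = 560/(500×5.3 − 560×1.8) = 560/1642 = 0.341 per min.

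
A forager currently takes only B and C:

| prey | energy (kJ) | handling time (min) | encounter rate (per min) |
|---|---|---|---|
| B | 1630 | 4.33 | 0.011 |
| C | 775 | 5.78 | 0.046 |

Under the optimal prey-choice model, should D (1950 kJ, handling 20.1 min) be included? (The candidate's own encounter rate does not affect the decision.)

Yes

Current rate: (0.011×1630 + 0.046×775)/(1 + 0.011×4.33 + 0.046×5.78) = 40.79 kJ/min.
D: E/h = 1950/20.1 = 97.01 kJ/min.
97.01 > 40.79, so adding D raises the average — include it.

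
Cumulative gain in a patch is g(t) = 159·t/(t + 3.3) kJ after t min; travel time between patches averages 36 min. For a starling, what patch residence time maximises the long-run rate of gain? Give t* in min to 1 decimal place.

10.9 min

Optimal t* satisfies g'(t*) = g(t*)/(T + t*).
g'(t) = 159·3.3/(t + 3.3)². Setting 159·3.3/(t+3.3)² = 159t/[(t+3.3)(36+t)] gives 3.3(36+t) = t(t+3.3), so t² = 3.3×36 = 118.8.
t* = √118.8 = 10.9 min.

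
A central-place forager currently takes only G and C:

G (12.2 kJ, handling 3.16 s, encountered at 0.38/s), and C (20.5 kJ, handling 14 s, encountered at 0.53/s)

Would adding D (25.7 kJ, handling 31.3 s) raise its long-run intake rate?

Intake rate on the current diet: R = (0.38×12.2 + 0.53×20.5) / (1 + 0.38×3.16 + 0.53×14) = 15.5/9.621 = 1.611 kJ/s.
Profitability of D: 25.7/31.3 = 0.8211 kJ/s.
Since 0.8211 < R, time spent handling D is better spent searching.

No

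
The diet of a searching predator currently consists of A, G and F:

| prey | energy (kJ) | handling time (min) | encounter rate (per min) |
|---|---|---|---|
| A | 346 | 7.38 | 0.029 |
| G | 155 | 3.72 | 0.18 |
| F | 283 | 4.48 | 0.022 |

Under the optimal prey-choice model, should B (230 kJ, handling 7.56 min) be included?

Current rate: (0.029×346 + 0.18×155 + 0.022×283)/(1 + 0.029×7.38 + 0.18×3.72 + 0.022×4.48) = 22.28 kJ/min.
B: E/h = 230/7.56 = 30.42 kJ/min.
30.42 > 22.28, so adding B raises the average — include it.

Yes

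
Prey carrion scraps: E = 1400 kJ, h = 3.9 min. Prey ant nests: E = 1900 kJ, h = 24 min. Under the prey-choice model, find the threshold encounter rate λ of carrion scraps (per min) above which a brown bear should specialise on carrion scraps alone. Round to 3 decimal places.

At the threshold, the rate on carrion scraps alone equals the profitability of ant nests: λ·1400/(1 + λ·3.9) = 1900/24 = 79.17.
Rearranging, λ(1400 − 79.17×3.9) = 79.17, so λ = 79.17/1091 = 0.07255 per min.

0.073 per min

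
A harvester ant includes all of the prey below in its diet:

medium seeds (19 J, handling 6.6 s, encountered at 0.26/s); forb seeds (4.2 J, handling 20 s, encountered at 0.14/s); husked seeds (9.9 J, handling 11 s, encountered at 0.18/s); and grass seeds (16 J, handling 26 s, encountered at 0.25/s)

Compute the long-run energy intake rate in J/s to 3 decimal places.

R = (0.26×19 + 0.14×4.2 + 0.18×9.9 + 0.25×16) / (1 + 0.26×6.6 + 0.14×20 + 0.18×11 + 0.25×26) = 11.31/14 = 0.8081 J/s.

0.808 J/s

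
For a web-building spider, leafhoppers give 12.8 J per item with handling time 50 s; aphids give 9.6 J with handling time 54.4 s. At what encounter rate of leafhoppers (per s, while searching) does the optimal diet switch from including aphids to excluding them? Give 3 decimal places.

0.044 per s

Drop aphids once their profitability E₂/h₂ falls below the rate achievable on leafhoppers alone: E₂/h₂ = λE₁/(1 + λh₁).
Solve for λ: λE₁h₂ = E₂(1 + λh₁) → λ(E₁h₂ − E₂h₁) = E₂ → λ = E₂/(E₁h₂ − E₂h₁).
λ = 9.6/(12.8×54.4 − 9.6×50) = 9.6/216.3 = 0.04438 per s.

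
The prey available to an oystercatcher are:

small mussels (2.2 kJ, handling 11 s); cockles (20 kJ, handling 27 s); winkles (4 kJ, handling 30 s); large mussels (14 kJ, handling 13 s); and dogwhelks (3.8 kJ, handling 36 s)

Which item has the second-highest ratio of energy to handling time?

Profitability E/h (kJ/s): small mussels = 2.2/11 = 0.2, cockles = 20/27 = 0.741, winkles = 4/30 = 0.133, large mussels = 14/13 = 1.08, dogwhelks = 3.8/36 = 0.106.
Ranked: large mussels > cockles > small mussels > winkles > dogwhelks.

cockles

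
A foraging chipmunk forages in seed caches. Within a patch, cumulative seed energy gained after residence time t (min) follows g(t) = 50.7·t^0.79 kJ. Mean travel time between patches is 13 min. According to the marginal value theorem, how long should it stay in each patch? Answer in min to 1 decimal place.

Optimal t* satisfies g'(t*) = g(t*)/(T + t*).
g'(t) = 0.79·50.7·t^-0.21. Setting 0.79·50.7·t^-0.21 = 50.7·t^0.79/(13+t) gives 0.79(13+t) = t, so 0.21·t = 0.79×13.
t* = 0.79×13/0.21 = 48.9 min.

48.9 min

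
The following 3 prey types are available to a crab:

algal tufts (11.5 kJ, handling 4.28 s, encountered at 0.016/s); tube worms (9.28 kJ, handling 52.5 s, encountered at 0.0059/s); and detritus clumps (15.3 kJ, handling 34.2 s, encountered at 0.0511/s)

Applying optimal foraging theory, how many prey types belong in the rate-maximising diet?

2

E/h in descending order: algal tufts 2.69, detritus clumps 0.447, tube worms 0.177 kJ/s. The optimal diet is the largest prefix of this list for which every included type satisfies E_i/h_i > R on the types above it.
Rate on top 1: 0.1722. detritus clumps: 0.447 > 0.1722 → include.
Rate on top 2: 0.343. tube worms: 0.177 < 0.343 → exclude; stop.
Optimal diet: algal tufts, detritus clumps — 2 of 3 types.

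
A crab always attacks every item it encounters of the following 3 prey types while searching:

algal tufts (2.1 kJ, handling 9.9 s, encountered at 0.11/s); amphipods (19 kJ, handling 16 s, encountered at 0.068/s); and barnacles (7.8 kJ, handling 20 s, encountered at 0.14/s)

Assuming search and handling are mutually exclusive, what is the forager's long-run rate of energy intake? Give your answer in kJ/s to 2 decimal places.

R = (0.11×2.1 + 0.068×19 + 0.14×7.8) / (1 + 0.11×9.9 + 0.068×16 + 0.14×20) = 2.615/5.977 = 0.4375 kJ/s.

0.44 kJ/s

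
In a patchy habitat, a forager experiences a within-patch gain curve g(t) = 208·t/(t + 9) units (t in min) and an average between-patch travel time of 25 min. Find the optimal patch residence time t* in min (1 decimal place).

15.0 min

Optimal t* satisfies g'(t*) = g(t*)/(T + t*).
g'(t) = 208·9/(t + 9)². Setting 208·9/(t+9)² = 208t/[(t+9)(25+t)] gives 9(25+t) = t(t+9), so t² = 9×25 = 225.
t* = √225 = 15 min.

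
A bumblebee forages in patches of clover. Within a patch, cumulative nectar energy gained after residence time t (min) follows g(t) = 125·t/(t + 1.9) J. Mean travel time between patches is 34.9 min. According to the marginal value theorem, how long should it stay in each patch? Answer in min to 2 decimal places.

8.14 min

Optimal t* satisfies g'(t*) = g(t*)/(T + t*).
g'(t) = 125·1.9/(t + 1.9)². Setting 125·1.9/(t+1.9)² = 125t/[(t+1.9)(34.9+t)] gives 1.9(34.9+t) = t(t+1.9), so t² = 1.9×34.9 = 66.31.
t* = √66.31 = 8.143 min.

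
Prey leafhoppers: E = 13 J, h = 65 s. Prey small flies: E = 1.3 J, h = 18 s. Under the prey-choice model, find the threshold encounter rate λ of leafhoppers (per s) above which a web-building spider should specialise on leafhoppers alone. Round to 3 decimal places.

The zero-one rule: include small flies iff E₂/h₂ > λE₁/(1+λh₁). Equality gives the switch point.
λE₁h₂ = E₂ + λE₂h₁ ⇒ λ = E₂/(E₁h₂ − E₂h₁) = 1.3/(234 − 84.5) = 0.008696 per s.

0.009 per s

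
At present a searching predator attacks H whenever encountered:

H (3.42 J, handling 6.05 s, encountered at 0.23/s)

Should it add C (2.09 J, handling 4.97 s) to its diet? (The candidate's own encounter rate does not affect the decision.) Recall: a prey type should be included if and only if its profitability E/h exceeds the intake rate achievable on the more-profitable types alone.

Yes

On H alone, R = ΣλE/(1+Σλh) = 0.7866/2.391 = 0.3289 J/s.
C: E/h = 2.09/4.97 = 0.4205 J/s.
Since 0.4205 > R, including C increases the long-run rate.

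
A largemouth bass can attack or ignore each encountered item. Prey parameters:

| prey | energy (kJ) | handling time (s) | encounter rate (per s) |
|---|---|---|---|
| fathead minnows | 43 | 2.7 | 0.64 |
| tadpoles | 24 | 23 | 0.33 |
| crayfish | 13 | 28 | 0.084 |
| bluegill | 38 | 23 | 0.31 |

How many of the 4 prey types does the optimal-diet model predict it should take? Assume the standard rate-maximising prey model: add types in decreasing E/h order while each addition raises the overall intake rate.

E/h in descending order: fathead minnows 15.9, bluegill 1.65, tadpoles 1.04, crayfish 0.464 kJ/s. The optimal diet is the largest prefix of this list for which every included type satisfies E_i/h_i > R on the types above it.
Rate on top 1: 10.09. bluegill: 1.65 < 10.09 → exclude; stop.
Optimal diet: fathead minnows — 1 of 4 types.

1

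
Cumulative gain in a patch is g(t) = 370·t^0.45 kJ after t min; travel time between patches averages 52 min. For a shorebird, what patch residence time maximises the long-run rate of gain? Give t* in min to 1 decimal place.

Optimal t* satisfies g'(t*) = g(t*)/(T + t*).
g'(t) = 0.45·370·t^-0.55. Setting 0.45·370·t^-0.55 = 370·t^0.45/(52+t) gives 0.45(52+t) = t, so 0.55·t = 0.45×52.
t* = 0.45×52/0.55 = 42.55 min.

42.5 min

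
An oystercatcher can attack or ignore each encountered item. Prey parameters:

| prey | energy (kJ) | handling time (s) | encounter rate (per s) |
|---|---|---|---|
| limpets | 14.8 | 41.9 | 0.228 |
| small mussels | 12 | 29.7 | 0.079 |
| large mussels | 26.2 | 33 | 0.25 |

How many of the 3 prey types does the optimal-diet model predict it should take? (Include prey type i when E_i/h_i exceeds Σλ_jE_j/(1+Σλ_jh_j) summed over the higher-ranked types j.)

Rank by E/h (kJ/s): large mussels 0.794, small mussels 0.404, limpets 0.353. Include each in turn until the next type's E/h falls below the running intake rate.
Rate on top 1: 0.7081. small mussels: 0.404 < 0.7081 → exclude; stop.
Optimal diet: large mussels — 1 of 3 types.

1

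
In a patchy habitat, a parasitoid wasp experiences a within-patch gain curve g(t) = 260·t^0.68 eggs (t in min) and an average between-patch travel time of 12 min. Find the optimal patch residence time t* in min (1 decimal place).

Maximise g(t)/(T+t): set derivative to zero → g'(t)(T+t) = g(t).
g'(t) = 0.68·260·t^-0.32. Setting 0.68·260·t^-0.32 = 260·t^0.68/(12+t) gives 0.68(12+t) = t, so 0.32·t = 0.68×12.
t* = 0.68×12/0.32 = 25.5 min.

25.5 min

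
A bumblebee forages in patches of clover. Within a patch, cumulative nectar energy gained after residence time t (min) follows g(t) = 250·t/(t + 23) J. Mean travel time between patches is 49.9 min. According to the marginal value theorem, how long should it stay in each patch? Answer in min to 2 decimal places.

33.88 min

Optimal t* satisfies g'(t*) = g(t*)/(T + t*).
g'(t) = 250·23/(t + 23)². Setting 250·23/(t+23)² = 250t/[(t+23)(49.9+t)] gives 23(49.9+t) = t(t+23), so t² = 23×49.9 = 1148.
t* = √1148 = 33.88 min.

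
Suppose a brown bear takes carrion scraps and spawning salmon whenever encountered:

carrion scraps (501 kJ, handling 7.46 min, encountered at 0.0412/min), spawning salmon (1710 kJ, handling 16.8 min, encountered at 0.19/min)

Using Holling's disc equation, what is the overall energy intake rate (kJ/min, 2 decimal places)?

R = (0.0412×501 + 0.19×1710) / (1 + 0.0412×7.46 + 0.19×16.8) = 345.5/4.499 = 76.8 kJ/min.

76.80 kJ/min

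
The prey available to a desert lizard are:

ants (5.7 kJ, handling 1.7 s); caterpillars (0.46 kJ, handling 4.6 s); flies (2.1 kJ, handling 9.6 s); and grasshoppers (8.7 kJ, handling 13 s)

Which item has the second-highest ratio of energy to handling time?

grasshoppers

Profitability E/h (kJ/s): ants = 5.7/1.7 = 3.35, caterpillars = 0.46/4.6 = 0.1, flies = 2.1/9.6 = 0.219, grasshoppers = 8.7/13 = 0.669.
Ranked: ants > grasshoppers > flies > caterpillars.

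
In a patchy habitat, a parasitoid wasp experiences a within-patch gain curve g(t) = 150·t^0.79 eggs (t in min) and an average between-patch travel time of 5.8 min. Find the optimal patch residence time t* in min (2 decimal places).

21.82 min

By the marginal value theorem, leave when the instantaneous gain rate g'(t) equals the habitat-wide average g(t)/(T + t).
g'(t) = 0.79·150·t^-0.21. Setting 0.79·150·t^-0.21 = 150·t^0.79/(5.8+t) gives 0.79(5.8+t) = t, so 0.21·t = 0.79×5.8.
t* = 0.79×5.8/0.21 = 21.82 min.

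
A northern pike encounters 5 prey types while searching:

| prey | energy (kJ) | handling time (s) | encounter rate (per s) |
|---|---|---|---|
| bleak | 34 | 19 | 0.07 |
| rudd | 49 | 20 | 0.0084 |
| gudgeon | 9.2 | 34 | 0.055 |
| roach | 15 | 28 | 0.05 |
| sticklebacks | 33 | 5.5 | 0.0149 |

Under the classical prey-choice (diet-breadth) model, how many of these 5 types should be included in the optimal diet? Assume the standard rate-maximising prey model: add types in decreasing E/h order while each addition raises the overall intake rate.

Profitabilities (E/h, kJ/s): sticklebacks 6, rudd 2.45, bleak 1.79, roach 0.536, gudgeon 0.271. Add prey in this order while the next type's profitability exceeds the intake rate on those already taken.
Rate on top 1: 0.4545. rudd: 2.45 > 0.4545 → include.
Rate on top 2: 0.7227. bleak: 1.79 > 0.7227 → include.
Rate on top 3: 1.273. roach: 0.536 < 1.273 → exclude; stop.
Optimal diet: sticklebacks, rudd, bleak — 3 of 5 types.

3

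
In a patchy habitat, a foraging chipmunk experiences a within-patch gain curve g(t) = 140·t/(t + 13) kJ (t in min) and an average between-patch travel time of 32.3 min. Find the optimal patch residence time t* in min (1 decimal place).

By the marginal value theorem, leave when the instantaneous gain rate g'(t) equals the habitat-wide average g(t)/(T + t).
g'(t) = 140·13/(t + 13)². Setting 140·13/(t+13)² = 140t/[(t+13)(32.3+t)] gives 13(32.3+t) = t(t+13), so t² = 13×32.3 = 419.9.
t* = √419.9 = 20.49 min.

20.5 min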